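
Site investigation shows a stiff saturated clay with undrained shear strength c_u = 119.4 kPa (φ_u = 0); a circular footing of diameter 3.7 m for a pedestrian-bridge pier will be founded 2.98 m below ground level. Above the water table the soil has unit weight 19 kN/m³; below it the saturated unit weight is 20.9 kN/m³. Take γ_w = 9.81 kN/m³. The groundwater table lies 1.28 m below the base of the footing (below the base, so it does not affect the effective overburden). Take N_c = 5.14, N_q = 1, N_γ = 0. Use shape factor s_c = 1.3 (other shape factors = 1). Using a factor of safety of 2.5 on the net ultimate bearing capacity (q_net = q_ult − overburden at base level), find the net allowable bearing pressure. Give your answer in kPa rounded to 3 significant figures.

q_all(net) ≈ 319 kPa

q = γ·D_f = 19 × 2.98 = 56.62 kPa.
c·N_c·s_c = 119.4 × 5.14 × 1.3 = 797.83 kPa
q·N_q = 56.62 × 1 = 56.62 kPa
q_ult = 797.83 + 56.62 = 854.45 kPa.
q_net = 854.45 − 56.62 = 797.83 kPa.
q_all(net) = 797.83 / 2.5 = 319.13 kPa.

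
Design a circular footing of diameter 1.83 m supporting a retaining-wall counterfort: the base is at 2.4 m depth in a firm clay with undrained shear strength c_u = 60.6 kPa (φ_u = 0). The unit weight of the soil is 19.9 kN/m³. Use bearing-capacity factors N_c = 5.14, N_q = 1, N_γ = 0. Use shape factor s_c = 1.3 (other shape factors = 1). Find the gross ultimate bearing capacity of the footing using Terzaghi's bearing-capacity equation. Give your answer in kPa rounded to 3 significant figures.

q_ult ≈ 453 kPa

Overburden at base level: q = 19.9 × 2.4 = 47.76 kPa.
Cohesion term c·N_c·s_c = 60.6 × 5.14 × 1.3 = 404.93 kPa; surcharge term q·N_q = 47.76 × 1 = 47.76 kPa.
q_ult = 404.93 + 47.76 = 452.69 kPa.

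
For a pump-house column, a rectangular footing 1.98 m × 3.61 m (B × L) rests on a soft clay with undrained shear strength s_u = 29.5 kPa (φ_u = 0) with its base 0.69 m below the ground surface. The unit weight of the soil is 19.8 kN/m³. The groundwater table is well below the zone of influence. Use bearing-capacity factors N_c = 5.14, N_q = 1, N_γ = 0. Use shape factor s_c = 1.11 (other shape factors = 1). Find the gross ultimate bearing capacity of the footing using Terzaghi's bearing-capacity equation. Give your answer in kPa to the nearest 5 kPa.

q_ult ≈ 180 kPa

q = γ·D_f = 19.8 × 0.69 = 13.662 kPa.
c·N_c·s_c = 29.5 × 5.14 × 1.11 = 168.31 kPa
q·N_q = 13.662 × 1 = 13.662 kPa
q_ult = 168.31 + 13.662 = 181.97 kPa.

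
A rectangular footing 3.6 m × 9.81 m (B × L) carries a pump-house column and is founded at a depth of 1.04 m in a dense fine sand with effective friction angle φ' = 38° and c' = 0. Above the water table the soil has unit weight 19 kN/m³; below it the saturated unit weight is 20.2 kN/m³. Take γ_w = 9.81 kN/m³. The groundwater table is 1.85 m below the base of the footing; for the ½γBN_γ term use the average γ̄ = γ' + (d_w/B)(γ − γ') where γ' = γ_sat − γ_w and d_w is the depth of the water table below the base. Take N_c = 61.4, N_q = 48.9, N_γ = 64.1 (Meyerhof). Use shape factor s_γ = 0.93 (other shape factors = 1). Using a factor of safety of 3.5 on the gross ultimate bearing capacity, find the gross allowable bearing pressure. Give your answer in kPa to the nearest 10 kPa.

Overburden at base level: q = 19 × 1.04 = 19.76 kPa.
The water table is 1.85 m below the base (< B = 3.6 m), so the ½γBN_γ term uses γ̄ = γ' + (d_w/B)(γ − γ') = 10.39 + (1.85/3.6)(19 − 10.39) = 14.815 kN/m³.
Surcharge term q·N_q = 19.76 × 48.9 = 966.26 kPa; self-weight term 0.5·γ·B·N_γ·s_γ = 0.5 × 14.815 × 3.6 × 64.1 × 0.93 = 1589.7 kPa.
q_ult = 966.26 + 1589.7 = 2555.9 kPa.
q_all = 2555.9 / 3.5 = 730.26 kPa.

q_all ≈ 730 kPa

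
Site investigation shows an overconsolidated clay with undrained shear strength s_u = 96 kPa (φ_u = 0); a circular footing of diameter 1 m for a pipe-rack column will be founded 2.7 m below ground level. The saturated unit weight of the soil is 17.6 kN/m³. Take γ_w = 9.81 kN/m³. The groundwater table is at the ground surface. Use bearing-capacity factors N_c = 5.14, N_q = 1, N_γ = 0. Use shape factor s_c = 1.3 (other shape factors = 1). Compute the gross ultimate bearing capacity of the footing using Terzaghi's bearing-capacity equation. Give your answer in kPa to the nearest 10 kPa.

Water table at ground surface, so effective unit weight γ' = 17.6 − 9.81 = 7.79 kN/m³ is used throughout; overburden q = 7.79 × 2.7 = 21.033 kPa.
Cohesion term c·N_c·s_c = 96 × 5.14 × 1.3 = 641.47 kPa; surcharge term q·N_q = 21.033 × 1 = 21.033 kPa.
q_ult = 641.47 + 21.033 = 662.5 kPa.

q_ult ≈ 660 kPa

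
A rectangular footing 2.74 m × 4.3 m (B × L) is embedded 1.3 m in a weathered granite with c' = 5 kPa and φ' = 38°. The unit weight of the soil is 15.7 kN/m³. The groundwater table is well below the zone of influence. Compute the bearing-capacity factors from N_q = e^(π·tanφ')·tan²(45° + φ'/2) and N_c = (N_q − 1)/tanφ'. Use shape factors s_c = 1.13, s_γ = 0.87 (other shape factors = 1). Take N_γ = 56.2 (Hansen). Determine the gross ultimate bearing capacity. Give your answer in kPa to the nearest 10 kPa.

tan38° = 0.7813, so N_q = e^(π×0.7813)·tan²(64°) = 11.64 × 4.204 = 48.93.
N_c = (48.93 − 1)/tan38° = 61.35.
q = γ·D_f = 15.7 × 1.3 = 20.41 kPa.
c·N_c·s_c = 5 × 61.352 × 1.13 = 346.64 kPa
q·N_q = 20.41 × 48.933 = 998.73 kPa
0.5·γ·B·N_γ·s_γ = 0.5 × 15.7 × 2.74 × 56.2 × 0.87 = 1051.7 kPa
q_ult = 346.64 + 998.73 + 1051.7 = 2397 kPa.

q_ult ≈ 2400 kPa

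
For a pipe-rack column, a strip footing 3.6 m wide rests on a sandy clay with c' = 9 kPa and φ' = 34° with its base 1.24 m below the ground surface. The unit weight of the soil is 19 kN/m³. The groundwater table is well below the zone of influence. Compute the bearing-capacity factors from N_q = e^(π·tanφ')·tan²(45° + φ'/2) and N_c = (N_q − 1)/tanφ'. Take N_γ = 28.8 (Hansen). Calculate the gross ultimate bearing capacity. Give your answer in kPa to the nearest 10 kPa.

tan34° = 0.6745, so N_q = e^(π×0.6745)·tan²(62°) = 8.323 × 3.537 = 29.44.
N_c = (29.44 − 1)/tan34° = 42.16.
Overburden at base level: q = 19 × 1.24 = 23.56 kPa.
Cohesion term c·N_c = 9 × 42.164 = 379.47 kPa; surcharge term q·N_q = 23.56 × 29.44 = 693.6 kPa; self-weight term 0.5·γ·B·N_γ = 0.5 × 19 × 3.6 × 28.8 = 984.96 kPa.
q_ult = 379.47 + 693.6 + 984.96 = 2058 kPa.

q_ult ≈ 2060 kPa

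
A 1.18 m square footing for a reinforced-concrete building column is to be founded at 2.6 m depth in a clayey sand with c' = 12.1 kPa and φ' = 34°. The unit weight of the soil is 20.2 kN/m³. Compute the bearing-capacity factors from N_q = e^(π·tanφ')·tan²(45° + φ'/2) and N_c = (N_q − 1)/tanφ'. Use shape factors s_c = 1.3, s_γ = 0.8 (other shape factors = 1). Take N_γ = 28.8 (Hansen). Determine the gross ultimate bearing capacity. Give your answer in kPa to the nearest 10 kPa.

q_ult ≈ 2480 kPa

tan34° = 0.6745, so N_q = e^(π×0.6745)·tan²(62°) = 8.323 × 3.537 = 29.44.
N_c = (29.44 − 1)/tan34° = 42.16.
Overburden at base level: q = 20.2 × 2.6 = 52.52 kPa.
Cohesion term c·N_c·s_c = 12.1 × 42.164 × 1.3 = 663.24 kPa; surcharge term q·N_q = 52.52 × 29.44 = 1546.2 kPa; self-weight term 0.5·γ·B·N_γ·s_γ = 0.5 × 20.2 × 1.18 × 28.8 × 0.8 = 274.59 kPa.
q_ult = 663.24 + 1546.2 + 274.59 = 2484 kPa.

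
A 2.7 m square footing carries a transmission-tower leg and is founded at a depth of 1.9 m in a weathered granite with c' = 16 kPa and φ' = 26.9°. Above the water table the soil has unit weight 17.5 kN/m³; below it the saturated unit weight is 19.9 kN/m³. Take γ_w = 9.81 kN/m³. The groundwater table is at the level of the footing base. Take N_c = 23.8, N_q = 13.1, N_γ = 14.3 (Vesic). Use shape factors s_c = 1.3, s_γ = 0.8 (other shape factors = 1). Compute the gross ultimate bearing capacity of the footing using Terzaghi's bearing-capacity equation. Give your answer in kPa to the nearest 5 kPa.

q = γ·D_f = 17.5 × 1.9 = 33.25 kPa.
For the ½γBN_γ term take γ' = 19.9 − 9.81 = 10.09 kN/m³ (soil below base is submerged).
c·N_c·s_c = 16 × 23.8 × 1.3 = 495.04 kPa
q·N_q = 33.25 × 13.1 = 435.57 kPa
0.5·γ·B·N_γ·s_γ = 0.5 × 10.09 × 2.7 × 14.3 × 0.8 = 155.83 kPa
q_ult = 495.04 + 435.57 + 155.83 = 1086.4 kPa.

q_ult ≈ 1085 kPa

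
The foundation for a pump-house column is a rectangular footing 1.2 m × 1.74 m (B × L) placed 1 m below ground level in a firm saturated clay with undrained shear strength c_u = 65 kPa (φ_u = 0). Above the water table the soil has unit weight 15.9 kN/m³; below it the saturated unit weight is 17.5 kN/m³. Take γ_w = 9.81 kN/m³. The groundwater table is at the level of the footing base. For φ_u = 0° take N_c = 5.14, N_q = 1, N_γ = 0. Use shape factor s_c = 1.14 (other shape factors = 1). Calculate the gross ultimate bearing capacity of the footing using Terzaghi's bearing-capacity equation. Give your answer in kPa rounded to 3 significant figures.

Overburden at base level: q = 15.9 × 1 = 15.9 kPa.
Cohesion term c·N_c·s_c = 65 × 5.14 × 1.14 = 380.87 kPa; surcharge term q·N_q = 15.9 × 1 = 15.9 kPa.
q_ult = 380.87 + 15.9 = 396.77 kPa.

q_ult ≈ 397 kPa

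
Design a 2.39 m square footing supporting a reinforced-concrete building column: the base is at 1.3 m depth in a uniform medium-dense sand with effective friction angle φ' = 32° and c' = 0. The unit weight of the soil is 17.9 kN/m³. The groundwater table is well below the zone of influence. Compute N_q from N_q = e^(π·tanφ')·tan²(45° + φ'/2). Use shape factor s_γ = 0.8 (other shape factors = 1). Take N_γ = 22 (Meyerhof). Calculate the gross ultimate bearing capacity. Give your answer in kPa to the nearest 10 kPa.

q_ult ≈ 920 kPa

tan32° = 0.6249, so N_q = e^(π×0.6249)·tan²(61°) = 7.121 × 3.255 = 23.18.
Overburden at base level: q = 17.9 × 1.3 = 23.27 kPa.
Surcharge term q·N_q = 23.27 × 23.177 = 539.32 kPa; self-weight term 0.5·γ·B·N_γ·s_γ = 0.5 × 17.9 × 2.39 × 22 × 0.8 = 376.47 kPa.
q_ult = 539.32 + 376.47 = 915.8 kPa.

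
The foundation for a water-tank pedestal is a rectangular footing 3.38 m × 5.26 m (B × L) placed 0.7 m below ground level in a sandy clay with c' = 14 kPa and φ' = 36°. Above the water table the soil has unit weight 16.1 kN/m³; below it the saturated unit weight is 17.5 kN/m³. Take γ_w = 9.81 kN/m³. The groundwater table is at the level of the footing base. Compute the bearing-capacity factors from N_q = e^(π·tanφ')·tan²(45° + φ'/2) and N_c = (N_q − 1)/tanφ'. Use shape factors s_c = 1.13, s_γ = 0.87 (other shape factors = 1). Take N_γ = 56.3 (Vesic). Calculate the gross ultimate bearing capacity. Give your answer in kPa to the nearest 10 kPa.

q_ult ≈ 1860 kPa

tan36° = 0.7265, so N_q = e^(π×0.7265)·tan²(63°) = 9.801 × 3.852 = 37.75.
N_c = (37.75 − 1)/tan36° = 50.59.
Overburden at base level: q = 16.1 × 0.7 = 11.27 kPa.
Below the base the soil is submerged, so the ½γBN_γ term uses γ' = 17.5 − 9.81 = 7.69 kN/m³.
Cohesion term c·N_c·s_c = 14 × 50.585 × 1.13 = 800.26 kPa; surcharge term q·N_q = 11.27 × 37.752 = 425.47 kPa; self-weight term 0.5·γ·B·N_γ·s_γ = 0.5 × 7.69 × 3.38 × 56.3 × 0.87 = 636.56 kPa.
q_ult = 800.26 + 425.47 + 636.56 = 1862.3 kPa.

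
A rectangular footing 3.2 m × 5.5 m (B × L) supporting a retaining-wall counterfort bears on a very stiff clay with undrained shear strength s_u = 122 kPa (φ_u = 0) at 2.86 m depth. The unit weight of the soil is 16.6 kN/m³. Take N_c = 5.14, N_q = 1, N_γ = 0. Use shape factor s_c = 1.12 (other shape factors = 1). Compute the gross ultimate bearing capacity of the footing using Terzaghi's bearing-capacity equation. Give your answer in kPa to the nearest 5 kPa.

q_ult ≈ 750 kPa

Overburden at base level: q = 16.6 × 2.86 = 47.476 kPa.
Cohesion term c·N_c·s_c = 122 × 5.14 × 1.12 = 702.33 kPa; surcharge term q·N_q = 47.476 × 1 = 47.476 kPa.
q_ult = 702.33 + 47.476 = 749.81 kPa.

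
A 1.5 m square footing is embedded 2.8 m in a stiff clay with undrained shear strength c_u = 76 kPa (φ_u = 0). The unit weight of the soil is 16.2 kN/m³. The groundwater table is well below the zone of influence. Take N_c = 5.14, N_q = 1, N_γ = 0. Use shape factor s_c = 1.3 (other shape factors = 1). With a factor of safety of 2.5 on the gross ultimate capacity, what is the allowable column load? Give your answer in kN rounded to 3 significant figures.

Effective surcharge at the founding depth q = γ·D_f = 16.2 × 2.8 = 45.36 kPa.
q_ult = c·N_c·s_c + q·N_q
     = 76 × 5.14 × 1.3 + 45.36 × 1
     = 507.83 + 45.36 = 553.19 kPa.
Gross allowable pressure q_all = 553.19 / 2.5 = 221.28 kPa.
Footing area = 2.25 m², so allowable column load = 221.28 × 2.25 = 497.87 kN.

P_all ≈ 498 kN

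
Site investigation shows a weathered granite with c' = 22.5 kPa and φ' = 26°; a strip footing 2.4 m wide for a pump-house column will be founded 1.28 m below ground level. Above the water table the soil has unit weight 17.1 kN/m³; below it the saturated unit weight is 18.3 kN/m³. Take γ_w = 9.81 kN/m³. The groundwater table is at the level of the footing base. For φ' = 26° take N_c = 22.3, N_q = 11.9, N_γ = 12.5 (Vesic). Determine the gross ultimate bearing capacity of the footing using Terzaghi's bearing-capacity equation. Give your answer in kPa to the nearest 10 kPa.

q_ult ≈ 890 kPa

q = γ·D_f = 17.1 × 1.28 = 21.888 kPa.
For the ½γBN_γ term take γ' = 18.3 − 9.81 = 8.49 kN/m³ (soil below base is submerged).
c·N_c = 22.5 × 22.3 = 501.75 kPa
q·N_q = 21.888 × 11.9 = 260.47 kPa
0.5·γ·B·N_γ = 0.5 × 8.49 × 2.4 × 12.5 = 127.35 kPa
q_ult = 501.75 + 260.47 + 127.35 = 889.57 kPa.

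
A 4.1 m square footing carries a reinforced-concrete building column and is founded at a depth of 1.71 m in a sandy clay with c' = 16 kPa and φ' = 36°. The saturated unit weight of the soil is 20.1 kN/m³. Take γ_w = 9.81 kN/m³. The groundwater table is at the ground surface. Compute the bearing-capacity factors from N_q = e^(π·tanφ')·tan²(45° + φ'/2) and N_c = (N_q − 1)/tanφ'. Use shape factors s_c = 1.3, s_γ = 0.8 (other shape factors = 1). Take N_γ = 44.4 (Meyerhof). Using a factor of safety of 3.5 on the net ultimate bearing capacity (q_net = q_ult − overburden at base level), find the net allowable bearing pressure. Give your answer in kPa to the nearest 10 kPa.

N_q = e^(π·tan36°)·tan²(63°) = 37.75; N_c = (N_q − 1)/tanφ' = 50.59.
With the water table at the surface the whole profile is submerged: γ' = 20.1 − 9.81 = 10.29 kN/m³, so q = γ'·D_f = 17.596 kPa; the same γ' applies in the ½γBN_γ term.
q_ult = c·N_c·s_c + q·N_q + 0.5·γ·B·N_γ·s_γ
     = 16 × 50.585 × 1.3 + 17.596 × 37.752 + 0.5 × 10.29 × 4.1 × 44.4 × 0.8
     = 1052.2 + 664.29 + 749.28 = 2465.7 kPa.
q_net = 2465.7 − 17.596 = 2448.1 kPa.
q_all(net) = 2448.1 / 3.5 = 699.47 kPa.

q_all(net) ≈ 700 kPa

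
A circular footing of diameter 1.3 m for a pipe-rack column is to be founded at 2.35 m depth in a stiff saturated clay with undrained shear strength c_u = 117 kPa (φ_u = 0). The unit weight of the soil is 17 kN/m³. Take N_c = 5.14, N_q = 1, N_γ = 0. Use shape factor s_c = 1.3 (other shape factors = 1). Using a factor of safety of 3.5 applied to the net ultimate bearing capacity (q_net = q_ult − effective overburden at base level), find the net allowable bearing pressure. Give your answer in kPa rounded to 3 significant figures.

Overburden at base level: q = 17 × 2.35 = 39.95 kPa.
Cohesion term c·N_c·s_c = 117 × 5.14 × 1.3 = 781.79 kPa; surcharge term q·N_q = 39.95 × 1 = 39.95 kPa.
q_ult = 781.79 + 39.95 = 821.74 kPa.
Net ultimate: q_net = 821.74 − 39.95 = 781.79 kPa.
q_all(net) = 781.79 / 3.5 = 223.37 kPa.

q_all(net) ≈ 223 kPa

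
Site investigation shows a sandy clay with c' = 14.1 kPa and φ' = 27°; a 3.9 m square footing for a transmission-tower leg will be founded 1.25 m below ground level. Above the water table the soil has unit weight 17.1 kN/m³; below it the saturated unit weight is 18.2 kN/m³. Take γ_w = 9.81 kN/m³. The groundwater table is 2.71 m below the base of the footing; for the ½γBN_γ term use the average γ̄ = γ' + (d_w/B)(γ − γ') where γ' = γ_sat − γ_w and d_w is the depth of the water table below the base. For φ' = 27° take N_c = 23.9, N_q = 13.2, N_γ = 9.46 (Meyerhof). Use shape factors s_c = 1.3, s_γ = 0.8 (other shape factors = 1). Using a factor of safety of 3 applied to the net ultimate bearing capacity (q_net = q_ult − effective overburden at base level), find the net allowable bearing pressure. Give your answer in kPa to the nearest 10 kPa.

Overburden at base level: q = 17.1 × 1.25 = 21.375 kPa.
The water table is 2.71 m below the base (< B = 3.9 m), so the ½γBN_γ term uses γ̄ = γ' + (d_w/B)(γ − γ') = 8.39 + (2.71/3.9)(17.1 − 8.39) = 14.442 kN/m³.
Cohesion term c·N_c·s_c = 14.1 × 23.9 × 1.3 = 438.09 kPa; surcharge term q·N_q = 21.375 × 13.2 = 282.15 kPa; self-weight term 0.5·γ·B·N_γ·s_γ = 0.5 × 14.442 × 3.9 × 9.46 × 0.8 = 213.13 kPa.
q_ult = 438.09 + 282.15 + 213.13 = 933.37 kPa.
Net ultimate: q_net = 933.37 − 21.375 = 912 kPa.
q_all(net) = 912 / 3 = 304 kPa.

q_all(net) ≈ 300 kPa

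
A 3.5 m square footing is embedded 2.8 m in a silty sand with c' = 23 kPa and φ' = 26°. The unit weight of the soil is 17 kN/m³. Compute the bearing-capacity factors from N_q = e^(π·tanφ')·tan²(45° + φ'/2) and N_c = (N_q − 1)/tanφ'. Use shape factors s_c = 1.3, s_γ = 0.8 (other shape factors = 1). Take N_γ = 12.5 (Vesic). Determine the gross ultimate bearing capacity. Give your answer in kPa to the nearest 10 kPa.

q_ult ≈ 1530 kPa

tan26° = 0.4877, so N_q = e^(π×0.4877)·tan²(58°) = 4.629 × 2.561 = 11.85.
N_c = (11.85 − 1)/tan26° = 22.25.
Overburden at base level: q = 17 × 2.8 = 47.6 kPa.
Cohesion term c·N_c·s_c = 23 × 22.254 × 1.3 = 665.41 kPa; surcharge term q·N_q = 47.6 × 11.854 = 564.26 kPa; self-weight term 0.5·γ·B·N_γ·s_γ = 0.5 × 17 × 3.5 × 12.5 × 0.8 = 297.5 kPa.
q_ult = 665.41 + 564.26 + 297.5 = 1527.2 kPa.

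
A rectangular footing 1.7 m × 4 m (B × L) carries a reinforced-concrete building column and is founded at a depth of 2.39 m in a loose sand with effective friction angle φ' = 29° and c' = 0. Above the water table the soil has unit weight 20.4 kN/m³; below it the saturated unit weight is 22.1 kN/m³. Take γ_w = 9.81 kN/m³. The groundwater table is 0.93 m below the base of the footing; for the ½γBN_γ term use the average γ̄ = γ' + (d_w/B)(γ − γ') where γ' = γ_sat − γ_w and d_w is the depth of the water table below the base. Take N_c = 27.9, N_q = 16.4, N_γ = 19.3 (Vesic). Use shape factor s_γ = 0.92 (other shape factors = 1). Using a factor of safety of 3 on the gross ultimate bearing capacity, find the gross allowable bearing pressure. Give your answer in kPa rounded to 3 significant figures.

q_all ≈ 351 kPa

Effective surcharge at the founding depth q = γ·D_f = 20.4 × 2.39 = 48.756 kPa.
With d_w = 0.93 m < B, γ̄ = 12.29 + (0.93/1.7) × (20.4 − 12.29) = 16.727 kN/m³.
q_ult = q·N_q + 0.5·γ·B·N_γ·s_γ
     = 48.756 × 16.4 + 0.5 × 16.727 × 1.7 × 19.3 × 0.92
     = 799.6 + 252.45 = 1052 kPa.
q_all = 1052 / 3 = 350.68 kPa.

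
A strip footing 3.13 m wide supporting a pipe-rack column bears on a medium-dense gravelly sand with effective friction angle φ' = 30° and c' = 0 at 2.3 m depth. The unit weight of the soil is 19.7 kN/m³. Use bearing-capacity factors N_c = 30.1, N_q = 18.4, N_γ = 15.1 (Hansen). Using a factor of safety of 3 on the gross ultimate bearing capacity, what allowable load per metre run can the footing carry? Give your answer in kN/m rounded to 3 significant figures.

≈ 1360 kN/m

Overburden at base level: q = 19.7 × 2.3 = 45.31 kPa.
Surcharge term q·N_q = 45.31 × 18.4 = 833.7 kPa; self-weight term 0.5·γ·B·N_γ = 0.5 × 19.7 × 3.13 × 15.1 = 465.54 kPa.
q_ult = 833.7 + 465.54 = 1299.2 kPa.
Gross allowable pressure q_all = 1299.2 / 3 = 433.08 kPa.
Allowable wall load = q_all × B = 433.08 × 3.13 = 1355.5 kN per metre run.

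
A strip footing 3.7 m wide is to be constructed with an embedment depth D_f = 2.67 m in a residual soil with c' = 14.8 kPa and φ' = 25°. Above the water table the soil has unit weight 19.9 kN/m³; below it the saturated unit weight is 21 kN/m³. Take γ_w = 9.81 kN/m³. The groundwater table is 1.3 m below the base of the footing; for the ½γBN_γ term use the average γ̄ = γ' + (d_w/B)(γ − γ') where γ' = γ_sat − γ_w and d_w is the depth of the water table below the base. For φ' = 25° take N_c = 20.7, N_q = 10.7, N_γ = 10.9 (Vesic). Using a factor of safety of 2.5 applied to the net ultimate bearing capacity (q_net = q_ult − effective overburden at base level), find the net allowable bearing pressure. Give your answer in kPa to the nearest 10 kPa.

Effective surcharge at the founding depth q = γ·D_f = 19.9 × 2.67 = 53.133 kPa.
With d_w = 1.3 m < B, γ̄ = 11.19 + (1.3/3.7) × (19.9 − 11.19) = 14.25 kN/m³.
q_ult = c·N_c + q·N_q + 0.5·γ·B·N_γ
     = 14.8 × 20.7 + 53.133 × 10.7 + 0.5 × 14.25 × 3.7 × 10.9
     = 306.36 + 568.52 + 287.36 = 1162.2 kPa.
Net ultimate: q_net = 1162.2 − 53.133 = 1109.1 kPa.
q_all(net) = 1109.1 / 2.5 = 443.64 kPa.

q_all(net) ≈ 440 kPa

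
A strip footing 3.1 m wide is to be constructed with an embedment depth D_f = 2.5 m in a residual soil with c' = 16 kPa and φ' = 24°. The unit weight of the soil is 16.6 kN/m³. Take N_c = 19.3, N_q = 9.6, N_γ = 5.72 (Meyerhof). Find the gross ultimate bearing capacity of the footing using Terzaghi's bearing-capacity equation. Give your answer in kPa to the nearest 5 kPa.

q_ult ≈ 855 kPa

q = γ·D_f = 16.6 × 2.5 = 41.5 kPa.
c·N_c = 16 × 19.3 = 308.8 kPa
q·N_q = 41.5 × 9.6 = 398.4 kPa
0.5·γ·B·N_γ = 0.5 × 16.6 × 3.1 × 5.72 = 147.18 kPa
q_ult = 308.8 + 398.4 + 147.18 = 854.38 kPa.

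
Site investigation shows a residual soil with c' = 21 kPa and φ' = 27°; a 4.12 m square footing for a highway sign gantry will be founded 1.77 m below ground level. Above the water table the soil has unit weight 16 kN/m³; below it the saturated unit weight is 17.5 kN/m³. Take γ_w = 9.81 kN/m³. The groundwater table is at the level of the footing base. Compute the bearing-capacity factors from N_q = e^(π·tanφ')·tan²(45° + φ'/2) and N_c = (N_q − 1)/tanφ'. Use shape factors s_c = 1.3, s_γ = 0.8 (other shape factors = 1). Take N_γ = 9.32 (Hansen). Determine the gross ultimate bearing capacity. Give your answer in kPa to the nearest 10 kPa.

q_ult ≈ 1150 kPa

tan27° = 0.5095, so N_q = e^(π×0.5095)·tan²(58.5°) = 4.957 × 2.663 = 13.2.
N_c = (13.2 − 1)/tan27° = 23.94.
Overburden at base level: q = 16 × 1.77 = 28.32 kPa.
Below the base the soil is submerged, so the ½γBN_γ term uses γ' = 17.5 − 9.81 = 7.69 kN/m³.
Cohesion term c·N_c·s_c = 21 × 23.942 × 1.3 = 653.62 kPa; surcharge term q·N_q = 28.32 × 13.199 = 373.8 kPa; self-weight term 0.5·γ·B·N_γ·s_γ = 0.5 × 7.69 × 4.12 × 9.32 × 0.8 = 118.11 kPa.
q_ult = 653.62 + 373.8 + 118.11 = 1145.5 kPa.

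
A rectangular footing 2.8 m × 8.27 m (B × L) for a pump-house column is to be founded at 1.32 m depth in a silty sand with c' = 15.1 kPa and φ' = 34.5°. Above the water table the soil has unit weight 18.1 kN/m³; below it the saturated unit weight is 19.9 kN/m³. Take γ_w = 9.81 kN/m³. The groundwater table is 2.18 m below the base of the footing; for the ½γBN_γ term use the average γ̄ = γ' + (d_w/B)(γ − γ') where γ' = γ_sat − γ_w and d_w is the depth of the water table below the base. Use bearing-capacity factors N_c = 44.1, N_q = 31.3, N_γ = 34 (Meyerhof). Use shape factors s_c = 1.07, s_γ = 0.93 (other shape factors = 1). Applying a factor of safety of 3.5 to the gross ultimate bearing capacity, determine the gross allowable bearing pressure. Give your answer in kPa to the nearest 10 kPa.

Effective surcharge at the founding depth q = γ·D_f = 18.1 × 1.32 = 23.892 kPa.
With d_w = 2.18 m < B, γ̄ = 10.09 + (2.18/2.8) × (18.1 − 10.09) = 16.326 kN/m³.
q_ult = c·N_c·s_c + q·N_q + 0.5·γ·B·N_γ·s_γ
     = 15.1 × 44.1 × 1.07 + 23.892 × 31.3 + 0.5 × 16.326 × 2.8 × 34 × 0.93
     = 712.52 + 747.82 + 722.74 = 2183.1 kPa.
q_all = q_ult / FS = 2183.1 / 3.5 = 623.74 kPa.

q_all ≈ 620 kPa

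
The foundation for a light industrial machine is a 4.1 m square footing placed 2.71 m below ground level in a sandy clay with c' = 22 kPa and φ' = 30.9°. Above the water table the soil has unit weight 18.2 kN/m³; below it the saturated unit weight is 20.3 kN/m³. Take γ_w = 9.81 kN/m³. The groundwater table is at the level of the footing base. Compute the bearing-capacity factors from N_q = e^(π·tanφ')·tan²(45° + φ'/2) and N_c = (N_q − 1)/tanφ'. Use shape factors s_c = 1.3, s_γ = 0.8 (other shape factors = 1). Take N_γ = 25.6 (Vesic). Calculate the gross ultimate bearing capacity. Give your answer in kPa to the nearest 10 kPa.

tan30.9° = 0.5985, so N_q = e^(π×0.5985)·tan²(60.45°) = 6.555 × 3.111 = 20.39.
N_c = (20.39 − 1)/tan30.9° = 32.41.
q = γ·D_f = 18.2 × 2.71 = 49.322 kPa.
For the ½γBN_γ term take γ' = 20.3 − 9.81 = 10.49 kN/m³ (soil below base is submerged).
c·N_c·s_c = 22 × 32.406 × 1.3 = 926.8 kPa
q·N_q = 49.322 × 20.394 = 1005.9 kPa
0.5·γ·B·N_γ·s_γ = 0.5 × 10.49 × 4.1 × 25.6 × 0.8 = 440.41 kPa
q_ult = 926.8 + 1005.9 + 440.41 = 2373.1 kPa.

q_ult ≈ 2370 kPa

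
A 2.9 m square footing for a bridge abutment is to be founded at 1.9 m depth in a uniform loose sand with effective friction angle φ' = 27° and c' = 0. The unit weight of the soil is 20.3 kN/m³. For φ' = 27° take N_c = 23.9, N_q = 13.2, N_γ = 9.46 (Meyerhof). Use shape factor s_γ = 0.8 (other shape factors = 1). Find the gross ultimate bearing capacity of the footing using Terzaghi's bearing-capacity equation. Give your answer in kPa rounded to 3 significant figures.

Effective surcharge at the founding depth q = γ·D_f = 20.3 × 1.9 = 38.57 kPa.
q_ult = q·N_q + 0.5·γ·B·N_γ·s_γ
     = 38.57 × 13.2 + 0.5 × 20.3 × 2.9 × 9.46 × 0.8
     = 509.12 + 222.76 = 731.89 kPa.

q_ult ≈ 732 kPa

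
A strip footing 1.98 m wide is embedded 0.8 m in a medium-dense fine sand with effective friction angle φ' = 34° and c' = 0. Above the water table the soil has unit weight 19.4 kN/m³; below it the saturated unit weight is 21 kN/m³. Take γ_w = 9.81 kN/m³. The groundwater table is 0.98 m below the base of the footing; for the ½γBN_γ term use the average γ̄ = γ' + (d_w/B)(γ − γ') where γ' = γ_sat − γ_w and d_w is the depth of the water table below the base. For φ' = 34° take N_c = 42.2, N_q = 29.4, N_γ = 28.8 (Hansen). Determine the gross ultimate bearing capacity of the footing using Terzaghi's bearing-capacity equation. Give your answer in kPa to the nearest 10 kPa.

Effective surcharge at the founding depth q = γ·D_f = 19.4 × 0.8 = 15.52 kPa.
With d_w = 0.98 m < B, γ̄ = 11.19 + (0.98/1.98) × (19.4 − 11.19) = 15.254 kN/m³.
q_ult = q·N_q + 0.5·γ·B·N_γ
     = 15.52 × 29.4 + 0.5 × 15.254 × 1.98 × 28.8
     = 456.29 + 434.91 = 891.2 kPa.

q_ult ≈ 890 kPa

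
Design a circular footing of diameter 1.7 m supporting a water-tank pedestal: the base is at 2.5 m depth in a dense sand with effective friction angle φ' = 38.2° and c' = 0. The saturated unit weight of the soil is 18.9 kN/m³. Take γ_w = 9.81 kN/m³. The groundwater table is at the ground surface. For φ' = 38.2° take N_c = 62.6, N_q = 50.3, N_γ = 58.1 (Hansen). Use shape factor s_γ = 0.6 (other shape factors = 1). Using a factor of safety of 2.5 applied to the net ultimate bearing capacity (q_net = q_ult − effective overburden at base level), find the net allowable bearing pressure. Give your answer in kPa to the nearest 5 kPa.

q_all(net) ≈ 555 kPa

γ' = 18.9 − 9.81 = 9.09 kN/m³ (submerged throughout). q = 9.09 × 2.5 = 22.725 kPa; the same γ' applies in the ½γBN_γ term.
q·N_q = 22.725 × 50.3 = 1143.1 kPa
0.5·γ·B·N_γ·s_γ = 0.5 × 9.09 × 1.7 × 58.1 × 0.6 = 269.35 kPa
q_ult = 1143.1 + 269.35 = 1412.4 kPa.
Net ultimate: q_net = 1412.4 − 22.725 = 1389.7 kPa.
q_all(net) = 1389.7 / 2.5 = 555.88 kPa.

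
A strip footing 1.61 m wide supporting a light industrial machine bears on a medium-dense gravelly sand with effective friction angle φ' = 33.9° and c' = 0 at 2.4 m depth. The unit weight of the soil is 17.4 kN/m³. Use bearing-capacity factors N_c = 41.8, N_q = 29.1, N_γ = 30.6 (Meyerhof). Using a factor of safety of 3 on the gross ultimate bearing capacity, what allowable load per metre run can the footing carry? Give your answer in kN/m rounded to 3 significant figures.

≈ 882 kN/m

Effective surcharge at the founding depth q = γ·D_f = 17.4 × 2.4 = 41.76 kPa.
q_ult = q·N_q + 0.5·γ·B·N_γ
     = 41.76 × 29.1 + 0.5 × 17.4 × 1.61 × 30.6
     = 1215.2 + 428.61 = 1643.8 kPa.
Gross allowable pressure q_all = 1643.8 / 3 = 547.94 kPa.
Allowable wall load = q_all × B = 547.94 × 1.61 = 882.19 kN per metre run.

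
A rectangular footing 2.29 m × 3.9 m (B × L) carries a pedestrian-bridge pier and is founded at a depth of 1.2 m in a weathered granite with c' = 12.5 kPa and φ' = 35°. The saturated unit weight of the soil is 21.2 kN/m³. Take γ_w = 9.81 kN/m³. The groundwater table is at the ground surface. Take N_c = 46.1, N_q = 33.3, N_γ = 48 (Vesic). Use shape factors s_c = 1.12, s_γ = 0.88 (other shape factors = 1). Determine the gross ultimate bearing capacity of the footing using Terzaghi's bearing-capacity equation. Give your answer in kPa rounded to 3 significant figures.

q_ult ≈ 1650 kPa

Water table at ground surface, so effective unit weight γ' = 21.2 − 9.81 = 11.39 kN/m³ is used throughout; overburden q = 11.39 × 1.2 = 13.668 kPa; the same γ' applies in the ½γBN_γ term.
Cohesion term c·N_c·s_c = 12.5 × 46.1 × 1.12 = 645.4 kPa; surcharge term q·N_q = 13.668 × 33.3 = 455.14 kPa; self-weight term 0.5·γ·B·N_γ·s_γ = 0.5 × 11.39 × 2.29 × 48 × 0.88 = 550.88 kPa.
q_ult = 645.4 + 455.14 + 550.88 = 1651.4 kPa.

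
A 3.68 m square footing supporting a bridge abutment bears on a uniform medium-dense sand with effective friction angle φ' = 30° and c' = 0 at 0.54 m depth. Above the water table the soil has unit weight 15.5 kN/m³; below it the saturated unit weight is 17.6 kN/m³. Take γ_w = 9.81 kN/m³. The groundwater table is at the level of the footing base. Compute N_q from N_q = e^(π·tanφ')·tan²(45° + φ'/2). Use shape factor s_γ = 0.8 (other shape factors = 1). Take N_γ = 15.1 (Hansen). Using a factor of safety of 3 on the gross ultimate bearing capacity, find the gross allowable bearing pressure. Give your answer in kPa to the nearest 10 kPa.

N_q = e^(π·tan30°)·tan²(60°) = 18.4.
Effective surcharge at the founding depth q = γ·D_f = 15.5 × 0.54 = 8.37 kPa.
The water table coincides with the base, so in the self-weight term γ → γ' = 7.79 kN/m³.
q_ult = q·N_q + 0.5·γ·B·N_γ·s_γ
     = 8.37 × 18.401 + 0.5 × 7.79 × 3.68 × 15.1 × 0.8
     = 154.02 + 173.15 = 327.17 kPa.
q_all = 327.17 / 3 = 109.06 kPa.

q_all ≈ 110 kPa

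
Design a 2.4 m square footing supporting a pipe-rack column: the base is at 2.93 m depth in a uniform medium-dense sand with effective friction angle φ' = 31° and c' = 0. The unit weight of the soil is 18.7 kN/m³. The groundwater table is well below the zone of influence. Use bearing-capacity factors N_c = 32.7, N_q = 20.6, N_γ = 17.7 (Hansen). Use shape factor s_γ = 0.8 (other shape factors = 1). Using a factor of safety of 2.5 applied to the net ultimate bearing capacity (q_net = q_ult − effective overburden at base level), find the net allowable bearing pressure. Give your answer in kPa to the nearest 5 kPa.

q_all(net) ≈ 555 kPa

Overburden at base level: q = 18.7 × 2.93 = 54.791 kPa.
Surcharge term q·N_q = 54.791 × 20.6 = 1128.7 kPa; self-weight term 0.5·γ·B·N_γ·s_γ = 0.5 × 18.7 × 2.4 × 17.7 × 0.8 = 317.75 kPa.
q_ult = 1128.7 + 317.75 = 1446.4 kPa.
Net ultimate: q_net = 1446.4 − 54.791 = 1391.7 kPa.
q_all(net) = 1391.7 / 2.5 = 556.66 kPa.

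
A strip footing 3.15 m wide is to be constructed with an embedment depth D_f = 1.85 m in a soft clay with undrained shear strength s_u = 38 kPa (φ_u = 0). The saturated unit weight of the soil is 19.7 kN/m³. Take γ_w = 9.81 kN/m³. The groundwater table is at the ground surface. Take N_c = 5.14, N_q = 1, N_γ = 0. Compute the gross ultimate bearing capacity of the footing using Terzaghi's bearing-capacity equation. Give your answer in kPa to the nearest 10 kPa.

q_ult ≈ 210 kPa

Water table at ground surface, so effective unit weight γ' = 19.7 − 9.81 = 9.89 kN/m³ is used throughout; overburden q = 9.89 × 1.85 = 18.296 kPa.
Cohesion term c·N_c = 38 × 5.14 = 195.32 kPa; surcharge term q·N_q = 18.296 × 1 = 18.296 kPa.
q_ult = 195.32 + 18.296 = 213.62 kPa.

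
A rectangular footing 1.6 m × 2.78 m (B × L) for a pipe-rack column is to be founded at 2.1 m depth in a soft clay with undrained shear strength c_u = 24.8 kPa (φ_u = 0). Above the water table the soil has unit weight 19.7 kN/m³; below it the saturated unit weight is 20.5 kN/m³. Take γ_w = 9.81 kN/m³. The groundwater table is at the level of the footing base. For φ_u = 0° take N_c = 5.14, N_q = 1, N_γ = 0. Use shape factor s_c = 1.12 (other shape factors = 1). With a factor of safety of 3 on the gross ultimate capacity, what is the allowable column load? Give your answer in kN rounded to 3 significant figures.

P_all ≈ 273 kN

q = γ·D_f = 19.7 × 2.1 = 41.37 kPa.
c·N_c·s_c = 24.8 × 5.14 × 1.12 = 142.77 kPa
q·N_q = 41.37 × 1 = 41.37 kPa
q_ult = 142.77 + 41.37 = 184.14 kPa.
Gross allowable pressure q_all = 184.14 / 3 = 61.38 kPa.
Footing area = 4.448 m², so allowable column load = 61.38 × 4.448 = 273.02 kN.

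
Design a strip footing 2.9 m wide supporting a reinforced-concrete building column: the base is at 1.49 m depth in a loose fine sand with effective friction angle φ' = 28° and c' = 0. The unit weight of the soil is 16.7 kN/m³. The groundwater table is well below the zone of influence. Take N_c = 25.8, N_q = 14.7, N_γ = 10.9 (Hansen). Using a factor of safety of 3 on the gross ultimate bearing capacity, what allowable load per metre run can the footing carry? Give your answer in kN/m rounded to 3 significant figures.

≈ 609 kN/m

Effective surcharge at the founding depth q = γ·D_f = 16.7 × 1.49 = 24.883 kPa.
q_ult = q·N_q + 0.5·γ·B·N_γ
     = 24.883 × 14.7 + 0.5 × 16.7 × 2.9 × 10.9
     = 365.78 + 263.94 = 629.72 kPa.
Gross allowable pressure q_all = 629.72 / 3 = 209.91 kPa.
Allowable wall load = q_all × B = 209.91 × 2.9 = 608.73 kN per metre run.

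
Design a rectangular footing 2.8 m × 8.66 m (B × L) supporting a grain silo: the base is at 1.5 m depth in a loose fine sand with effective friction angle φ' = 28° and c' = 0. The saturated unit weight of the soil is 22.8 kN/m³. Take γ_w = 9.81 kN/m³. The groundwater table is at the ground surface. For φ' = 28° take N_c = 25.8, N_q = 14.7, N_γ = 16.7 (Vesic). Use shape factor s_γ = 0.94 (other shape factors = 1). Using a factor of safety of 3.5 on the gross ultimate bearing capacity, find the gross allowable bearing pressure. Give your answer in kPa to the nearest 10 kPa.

With the water table at the surface the whole profile is submerged: γ' = 22.8 − 9.81 = 12.99 kN/m³, so q = γ'·D_f = 19.485 kPa; the same γ' applies in the ½γBN_γ term.
q_ult = q·N_q + 0.5·γ·B·N_γ·s_γ
     = 19.485 × 14.7 + 0.5 × 12.99 × 2.8 × 16.7 × 0.94
     = 286.43 + 285.48 = 571.91 kPa.
q_all = 571.91 / 3.5 = 163.4 kPa.

q_all ≈ 160 kPa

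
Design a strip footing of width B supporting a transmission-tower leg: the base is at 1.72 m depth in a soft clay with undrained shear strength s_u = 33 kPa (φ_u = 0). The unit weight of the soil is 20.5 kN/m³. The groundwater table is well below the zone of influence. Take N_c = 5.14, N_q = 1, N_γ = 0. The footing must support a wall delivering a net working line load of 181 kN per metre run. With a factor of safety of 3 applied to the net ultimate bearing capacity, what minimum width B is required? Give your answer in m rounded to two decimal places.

B = 3.20 m

q = γ·D_f = 20.5 × 1.72 = 35.26 kPa.
c·N_c = 33 × 5.14 = 169.62 kPa
q·N_q = 35.26 × 1 = 35.26 kPa
q_ult = 169.62 + 35.26 = 204.88 kPa.
For φ = 0 the ½γBN_γ term vanishes, so q_ult is independent of B. q_net = 204.88 − 35.26 = 169.62 kPa; q_all(net) = 169.62/3 = 56.54 kPa.
Required width B = w / q_all(net) = 181 / 56.54 = 3.201 m.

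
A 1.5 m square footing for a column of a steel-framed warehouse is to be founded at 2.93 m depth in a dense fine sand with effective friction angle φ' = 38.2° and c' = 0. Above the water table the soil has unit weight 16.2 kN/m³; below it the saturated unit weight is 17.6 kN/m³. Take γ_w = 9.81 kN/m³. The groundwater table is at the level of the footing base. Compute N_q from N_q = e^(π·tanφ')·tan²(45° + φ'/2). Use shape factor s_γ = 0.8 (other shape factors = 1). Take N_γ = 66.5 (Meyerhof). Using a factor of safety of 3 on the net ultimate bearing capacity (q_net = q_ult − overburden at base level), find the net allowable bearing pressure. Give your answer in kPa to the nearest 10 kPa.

N_q = e^(π·tan38.2°)·tan²(64.1°) = 50.25.
Effective surcharge at the founding depth q = γ·D_f = 16.2 × 2.93 = 47.466 kPa.
The water table coincides with the base, so in the self-weight term γ → γ' = 7.79 kN/m³.
q_ult = q·N_q + 0.5·γ·B·N_γ·s_γ
     = 47.466 × 50.251 + 0.5 × 7.79 × 1.5 × 66.5 × 0.8
     = 2385.2 + 310.82 = 2696.1 kPa.
q_net = 2696.1 − 47.466 = 2648.6 kPa.
q_all(net) = 2648.6 / 3 = 882.86 kPa.

q_all(net) ≈ 880 kPa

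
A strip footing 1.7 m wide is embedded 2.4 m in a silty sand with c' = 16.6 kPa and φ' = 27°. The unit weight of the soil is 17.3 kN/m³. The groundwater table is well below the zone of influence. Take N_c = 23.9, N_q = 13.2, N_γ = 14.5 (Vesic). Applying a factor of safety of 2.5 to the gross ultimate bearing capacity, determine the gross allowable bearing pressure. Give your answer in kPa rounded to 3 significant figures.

q_all ≈ 463 kPa

Overburden at base level: q = 17.3 × 2.4 = 41.52 kPa.
Cohesion term c·N_c = 16.6 × 23.9 = 396.74 kPa; surcharge term q·N_q = 41.52 × 13.2 = 548.06 kPa; self-weight term 0.5·γ·B·N_γ = 0.5 × 17.3 × 1.7 × 14.5 = 213.22 kPa.
q_ult = 396.74 + 548.06 + 213.22 = 1158 kPa.
q_all = q_ult / FS = 1158 / 2.5 = 463.21 kPa.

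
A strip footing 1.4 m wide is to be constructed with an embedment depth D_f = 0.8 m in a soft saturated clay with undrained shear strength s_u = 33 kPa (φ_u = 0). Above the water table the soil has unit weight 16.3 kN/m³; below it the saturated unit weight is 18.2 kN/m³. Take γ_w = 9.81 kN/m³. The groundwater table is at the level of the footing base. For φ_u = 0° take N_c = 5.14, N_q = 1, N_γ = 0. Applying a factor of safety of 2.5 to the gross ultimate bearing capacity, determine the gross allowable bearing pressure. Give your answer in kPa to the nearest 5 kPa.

q = γ·D_f = 16.3 × 0.8 = 13.04 kPa.
c·N_c = 33 × 5.14 = 169.62 kPa
q·N_q = 13.04 × 1 = 13.04 kPa
q_ult = 169.62 + 13.04 = 182.66 kPa.
q_all = q_ult / FS = 182.66 / 2.5 = 73.064 kPa.

q_all ≈ 75 kPa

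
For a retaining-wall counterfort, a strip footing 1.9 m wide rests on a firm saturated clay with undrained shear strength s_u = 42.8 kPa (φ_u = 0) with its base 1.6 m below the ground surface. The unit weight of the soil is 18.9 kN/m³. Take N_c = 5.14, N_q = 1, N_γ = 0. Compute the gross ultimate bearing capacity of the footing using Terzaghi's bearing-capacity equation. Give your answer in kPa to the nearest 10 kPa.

q_ult ≈ 250 kPa

Effective surcharge at the founding depth q = γ·D_f = 18.9 × 1.6 = 30.24 kPa.
q_ult = c·N_c + q·N_q
     = 42.8 × 5.14 + 30.24 × 1
     = 219.99 + 30.24 = 250.23 kPa.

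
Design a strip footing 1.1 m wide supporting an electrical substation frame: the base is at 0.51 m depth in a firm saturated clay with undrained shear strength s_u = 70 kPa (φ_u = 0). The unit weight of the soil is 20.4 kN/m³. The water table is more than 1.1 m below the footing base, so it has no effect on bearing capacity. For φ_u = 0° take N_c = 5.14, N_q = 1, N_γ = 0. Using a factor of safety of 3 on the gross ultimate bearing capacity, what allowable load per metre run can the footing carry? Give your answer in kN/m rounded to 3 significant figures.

Overburden at base level: q = 20.4 × 0.51 = 10.404 kPa.
Cohesion term c·N_c = 70 × 5.14 = 359.8 kPa; surcharge term q·N_q = 10.404 × 1 = 10.404 kPa.
q_ult = 359.8 + 10.404 = 370.2 kPa.
Gross allowable pressure q_all = 370.2 / 3 = 123.4 kPa.
Allowable wall load = q_all × B = 123.4 × 1.1 = 135.74 kN per metre run.

≈ 136 kN/m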